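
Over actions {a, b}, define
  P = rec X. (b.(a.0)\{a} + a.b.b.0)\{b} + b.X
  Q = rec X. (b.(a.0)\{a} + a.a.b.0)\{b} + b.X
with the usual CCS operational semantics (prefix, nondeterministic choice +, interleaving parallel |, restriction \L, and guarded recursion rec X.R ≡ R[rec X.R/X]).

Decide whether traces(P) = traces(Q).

trace-distinct — witness ⟨aa⟩

LTS(P): 2 reachable states
  s0 = rec X. (b.(a.0)\{a} + a.b.b.0)\{b} + b.X → ··a··> s1, ··b··> s0
  s1 = (b.b.0)\{b} → ∅
LTS(Q): 3 reachable states
  t0 = rec X. (b.(a.0)\{a} + a.a.b.0)\{b} + b.X → ··a··> t1, ··b··> t0
  t1 = (a.b.0)\{b} → ··a··> t2
  t2 = (b.0)\{b} → ∅
Run σ = ⟨aa⟩ on Q: start {t0}
  after a @ step 1: {t1}
  after a @ step 2: {t2}
  ✓ Q
Run σ = ⟨aa⟩ on P: start {s0}
  after a @ step 1: {s1}
  after a @ step 2: ∅ (P stuck)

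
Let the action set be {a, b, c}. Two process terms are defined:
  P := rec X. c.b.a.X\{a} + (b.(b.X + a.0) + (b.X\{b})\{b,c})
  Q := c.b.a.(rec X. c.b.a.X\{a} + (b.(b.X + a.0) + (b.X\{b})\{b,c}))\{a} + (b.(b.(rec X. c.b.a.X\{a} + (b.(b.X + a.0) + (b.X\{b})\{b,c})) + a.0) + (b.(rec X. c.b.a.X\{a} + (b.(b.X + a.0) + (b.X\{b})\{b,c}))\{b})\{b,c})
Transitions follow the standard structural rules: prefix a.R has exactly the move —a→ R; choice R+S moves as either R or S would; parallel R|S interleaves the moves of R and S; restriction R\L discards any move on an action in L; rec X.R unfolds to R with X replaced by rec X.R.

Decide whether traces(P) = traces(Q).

P's transition system — 9 states:
  m0 = rec X. c.b.a.X\{a} + (b.(b.X + a.0) + (b.X\{b})\{b,c}) :: -b-> m1, -c-> m2
  m1 = b.(rec X. c.b.a.X\{a} + (b.(b.X + a.0) + (b.X\{b})\{b,c})) + a.0 :: -a-> m3, -b-> m0
  m2 = b.a.(rec X. c.b.a.X\{a} + (b.(b.X + a.0) + (b.X\{b})\{b,c}))\{a} :: -b-> m4
  m3 = 0 :: stopped
  m4 = a.(rec X. c.b.a.X\{a} + (b.(b.X + a.0) + (b.X\{b})\{b,c}))\{a} :: -a-> m5
  m5 = (rec X. c.b.a.X\{a} + (b.(b.X + a.0) + (b.X\{b})\{b,c}))\{a} :: -b-> m6, -c-> m7
  m6 = (b.(rec X. c.b.a.X\{a} + (b.(b.X + a.0) + (b.X\{b})\{b,c})) + a.0)\{a} :: -b-> m5
  m7 = (b.a.(rec X. c.b.a.X\{a} + (b.(b.X + a.0) + (b.X\{b})\{b,c}))\{a})\{a} :: -b-> m8
  m8 = (a.(rec X. c.b.a.X\{a} + (b.(b.X + a.0) + (b.X\{b})\{b,c}))\{a})\{a} :: stopped
Q's transition system — 10 states:
  n0 = c.b.a.(rec X. c.b.a.X\{a} + (b.(b.X + a.0) + (b.X\{b})\{b,c}))\{a} + (b.(b.(rec X. c.b.a.X\{a} + (b.(b.X + a.0) + (b.X\{b})\{b,c})) + a.0) + (b.(rec X. c.b.a.X\{a} + (b.(b.X + a.0) + (b.X\{b})\{b,c}))\{b})\{b,c}) :: -b-> n1, -c-> n2
  n1 = b.(rec X. c.b.a.X\{a} + (b.(b.X + a.0) + (b.X\{b})\{b,c})) + a.0 :: -a-> n3, -b-> n4
  n2 = b.a.(rec X. c.b.a.X\{a} + (b.(b.X + a.0) + (b.X\{b})\{b,c}))\{a} :: -b-> n5
  n3 = 0 :: stopped
  n4 = rec X. c.b.a.X\{a} + (b.(b.X + a.0) + (b.X\{b})\{b,c}) :: -b-> n1, -c-> n2
  n5 = a.(rec X. c.b.a.X\{a} + (b.(b.X + a.0) + (b.X\{b})\{b,c}))\{a} :: -a-> n6
  n6 = (rec X. c.b.a.X\{a} + (b.(b.X + a.0) + (b.X\{b})\{b,c}))\{a} :: -b-> n7, -c-> n8
  n7 = (b.(rec X. c.b.a.X\{a} + (b.(b.X + a.0) + (b.X\{b})\{b,c})) + a.0)\{a} :: -b-> n6
  n8 = (b.a.(rec X. c.b.a.X\{a} + (b.(b.X + a.0) + (b.X\{b})\{b,c}))\{a})\{a} :: -b-> n9
  n9 = (a.(rec X. c.b.a.X\{a} + (b.(b.X + a.0) + (b.X\{b})\{b,c}))\{a})\{a} :: stopped
Bisimilarity quotient blocks:
  B0 = {m0, n0, n4}
  B1 = {m2, n2}
  B2 = {m4, n5}
  B3 = {m5, n6}
  B4 = {m7, n8}
  B5 = {m3, m8, n3, n9}
  B6 = {m6, n7}
  B7 = {m1, n1}
m0 ∈ B0, n0 ∈ B0 → same block
Bisimilar ⇒ trace-equivalent.

YES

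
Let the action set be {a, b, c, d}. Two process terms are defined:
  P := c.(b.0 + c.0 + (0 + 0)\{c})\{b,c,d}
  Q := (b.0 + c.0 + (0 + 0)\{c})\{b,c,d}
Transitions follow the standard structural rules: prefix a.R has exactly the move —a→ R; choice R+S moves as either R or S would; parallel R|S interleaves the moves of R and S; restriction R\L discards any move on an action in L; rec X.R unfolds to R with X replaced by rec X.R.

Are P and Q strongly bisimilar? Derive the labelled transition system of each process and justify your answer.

not bisimilar

Reachable graph of P (2 states):
  u0 = c.(b.0 + c.0 + (0 + 0)\{c})\{b,c,d} ⊢ --c--▸ u1
  u1 = (b.0 + c.0 + (0 + 0)\{c})\{b,c,d} ⊢ ∅
Reachable graph of Q (1 states):
  v0 = (b.0 + c.0 + (0 + 0)\{c})\{b,c,d} ⊢ ∅
Partition-refinement fixed point:
  B0 = {u0}
  B1 = {u1, v0}
u0 ∈ B0, v0 ∈ B1 → different blocks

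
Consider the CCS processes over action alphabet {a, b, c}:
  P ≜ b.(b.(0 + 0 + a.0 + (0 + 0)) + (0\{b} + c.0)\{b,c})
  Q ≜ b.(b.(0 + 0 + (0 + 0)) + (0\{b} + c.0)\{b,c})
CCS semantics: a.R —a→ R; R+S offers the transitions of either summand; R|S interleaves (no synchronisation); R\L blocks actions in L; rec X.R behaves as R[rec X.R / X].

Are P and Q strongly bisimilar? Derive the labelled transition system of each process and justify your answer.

NO

P's transition system — 4 states:
  u0 = b.(b.(0 + 0 + a.0 + (0 + 0)) + (0\{b} + c.0)\{b,c}) | -b-> u1
  u1 = b.(0 + 0 + a.0 + (0 + 0)) + (0\{b} + c.0)\{b,c} | -b-> u2
  u2 = 0 + 0 + a.0 + (0 + 0) | -a-> u3
  u3 = 0 | stopped
Q's transition system — 3 states:
  v0 = b.(b.(0 + 0 + (0 + 0)) + (0\{b} + c.0)\{b,c}) | -b-> v1
  v1 = b.(0 + 0 + (0 + 0)) + (0\{b} + c.0)\{b,c} | -b-> v2
  v2 = 0 + 0 + (0 + 0) | stopped
Coarsest stable partition (strong bisimilarity classes):
  B0 = {u0}
  B1 = {u1}
  B2 = {u2}
  B3 = {u3, v2}
  B4 = {v0}
  B5 = {v1}
u0 ∈ B0, v0 ∈ B4 → different blocks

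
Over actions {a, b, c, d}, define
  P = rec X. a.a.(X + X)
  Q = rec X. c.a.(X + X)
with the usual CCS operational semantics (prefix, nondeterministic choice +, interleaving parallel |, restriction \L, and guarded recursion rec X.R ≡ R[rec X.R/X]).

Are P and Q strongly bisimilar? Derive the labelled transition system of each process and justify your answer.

not bisimilar

Reachable graph of P (3 states):
  s0 = rec X. a.a.(X + X) has moves ··a··> s1
  s1 = a.((rec X. a.a.(X + X)) + (rec X. a.a.(X + X))) has moves ··a··> s2
  s2 = (rec X. a.a.(X + X)) + (rec X. a.a.(X + X)) has moves ··a··> s1
Reachable graph of Q (3 states):
  t0 = rec X. c.a.(X + X) has moves ··c··> t1
  t1 = a.((rec X. c.a.(X + X)) + (rec X. c.a.(X + X))) has moves ··a··> t2
  t2 = (rec X. c.a.(X + X)) + (rec X. c.a.(X + X)) has moves ··c··> t1
Bisimilarity quotient blocks:
  B0 = {s0, s1, s2}
  B1 = {t0, t2}
  B2 = {t1}
s0 ∈ B0, t0 ∈ B1 → different blocks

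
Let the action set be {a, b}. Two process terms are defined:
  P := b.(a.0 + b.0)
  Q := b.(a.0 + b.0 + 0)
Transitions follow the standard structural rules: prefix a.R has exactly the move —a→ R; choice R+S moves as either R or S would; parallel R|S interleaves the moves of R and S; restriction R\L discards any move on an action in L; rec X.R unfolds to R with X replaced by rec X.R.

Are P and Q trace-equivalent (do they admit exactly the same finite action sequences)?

YES

Reachable graph of P (3 states):
  u0 = b.(a.0 + b.0) ⊢ —b→ u1
  u1 = a.0 + b.0 ⊢ —a→ u2, —b→ u2
  u2 = 0 ⊢ ·
Reachable graph of Q (3 states):
  v0 = b.(a.0 + b.0 + 0) ⊢ —b→ v1
  v1 = a.0 + b.0 + 0 ⊢ —a→ v2, —b→ v2
  v2 = 0 ⊢ ·
Partition-refinement fixed point:
  B0 = {u0, v0}
  B1 = {u1, v1}
  B2 = {u2, v2}
u0 ∈ B0, v0 ∈ B0 → same block
Bisimilar ⇒ trace-equivalent.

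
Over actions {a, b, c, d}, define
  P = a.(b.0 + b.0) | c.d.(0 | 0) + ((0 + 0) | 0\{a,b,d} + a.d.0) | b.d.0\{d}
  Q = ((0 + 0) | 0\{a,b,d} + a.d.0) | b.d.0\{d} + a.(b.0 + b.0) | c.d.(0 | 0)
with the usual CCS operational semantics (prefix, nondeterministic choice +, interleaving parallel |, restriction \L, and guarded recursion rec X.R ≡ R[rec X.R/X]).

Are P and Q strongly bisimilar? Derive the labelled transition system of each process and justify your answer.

bisimilar

LTS(P): 17 reachable states
  m0 = a.(b.0 + b.0) | c.d.(0 | 0) + ((0 + 0) | 0\{a,b,d} + a.d.0) | b.d.0\{d} | -a-> m1, -a-> m2, -b-> m3, -c-> m4
  m1 = (b.0 + b.0) | c.d.(0 | 0) | -b-> m5, -c-> m6
  m2 = d.0 | b.d.0\{d} | -b-> m7, -d-> m8
  m3 = ((0 + 0) | 0\{a,b,d} + a.d.0) | d.0\{d} | -a-> m7, -d-> m9
  m4 = a.(b.0 + b.0) | d.(0 | 0) | -a-> m6, -d-> m10
  m5 = 0 | c.d.(0 | 0) | -c-> m11
  m6 = (b.0 + b.0) | d.(0 | 0) | -b-> m11, -d-> m12
  m7 = d.0 | d.0\{d} | -d-> m13, -d-> m14
  m8 = 0 | b.d.0\{d} | -b-> m13
  m9 = ((0 + 0) | 0\{a,b,d} + a.d.0) | 0\{d} | -a-> m14
  m10 = a.(b.0 + b.0) | (0 | 0) | -a-> m12
  m11 = 0 | d.(0 | 0) | -d-> m15
  m12 = (b.0 + b.0) | (0 | 0) | -b-> m15
  m13 = 0 | d.0\{d} | -d-> m16
  m14 = d.0 | 0\{d} | -d-> m16
  m15 = 0 | (0 | 0) | stopped
  m16 = 0 | 0\{d} | stopped
LTS(Q): 17 reachable states
  n0 = ((0 + 0) | 0\{a,b,d} + a.d.0) | b.d.0\{d} + a.(b.0 + b.0) | c.d.(0 | 0) | -a-> n1, -a-> n2, -b-> n3, -c-> n4
  n1 = (b.0 + b.0) | c.d.(0 | 0) | -b-> n5, -c-> n6
  n2 = d.0 | b.d.0\{d} | -b-> n7, -d-> n8
  n3 = ((0 + 0) | 0\{a,b,d} + a.d.0) | d.0\{d} | -a-> n7, -d-> n9
  n4 = a.(b.0 + b.0) | d.(0 | 0) | -a-> n6, -d-> n10
  n5 = 0 | c.d.(0 | 0) | -c-> n11
  n6 = (b.0 + b.0) | d.(0 | 0) | -b-> n11, -d-> n12
  n7 = d.0 | d.0\{d} | -d-> n13, -d-> n14
  n8 = 0 | b.d.0\{d} | -b-> n13
  n9 = ((0 + 0) | 0\{a,b,d} + a.d.0) | 0\{d} | -a-> n14
  n10 = a.(b.0 + b.0) | (0 | 0) | -a-> n12
  n11 = 0 | d.(0 | 0) | -d-> n15
  n12 = (b.0 + b.0) | (0 | 0) | -b-> n15
  n13 = 0 | d.0\{d} | -d-> n16
  n14 = d.0 | 0\{d} | -d-> n16
  n15 = 0 | (0 | 0) | stopped
  n16 = 0 | 0\{d} | stopped
Coarsest stable partition (strong bisimilarity classes):
  B0 = {m0, n0}
  B1 = {m4, n4}
  B2 = {m10, n10}
  B3 = {m12, n12}
  B4 = {m15, m16, n15, n16}
  B5 = {m6, n6}
  B6 = {m11, m13, m14, n11, n13, n14}
  B7 = {m1, n1}
  B8 = {m5, n5}
  B9 = {m2, n2}
  B10 = {m8, n8}
  B11 = {m7, n7}
  B12 = {m3, n3}
  B13 = {m9, n9}
m0 ∈ B0, n0 ∈ B0 → same block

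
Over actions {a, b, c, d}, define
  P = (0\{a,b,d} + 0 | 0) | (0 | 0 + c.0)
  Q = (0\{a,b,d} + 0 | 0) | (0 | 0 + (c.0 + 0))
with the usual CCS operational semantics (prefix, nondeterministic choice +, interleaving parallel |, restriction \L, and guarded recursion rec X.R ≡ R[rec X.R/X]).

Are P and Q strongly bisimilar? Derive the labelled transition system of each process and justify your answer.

P's transition system — 2 states:
  m0 = (0\{a,b,d} + 0 | 0) | (0 | 0 + c.0) → =c=> m1
  m1 = (0\{a,b,d} + 0 | 0) | 0 → (no moves)
Q's transition system — 2 states:
  n0 = (0\{a,b,d} + 0 | 0) | (0 | 0 + (c.0 + 0)) → =c=> n1
  n1 = (0\{a,b,d} + 0 | 0) | 0 → (no moves)
Partition-refinement fixed point:
  B0 = {m0, n0}
  B1 = {m1, n1}
m0 ∈ B0, n0 ∈ B0 → same block

bisimilar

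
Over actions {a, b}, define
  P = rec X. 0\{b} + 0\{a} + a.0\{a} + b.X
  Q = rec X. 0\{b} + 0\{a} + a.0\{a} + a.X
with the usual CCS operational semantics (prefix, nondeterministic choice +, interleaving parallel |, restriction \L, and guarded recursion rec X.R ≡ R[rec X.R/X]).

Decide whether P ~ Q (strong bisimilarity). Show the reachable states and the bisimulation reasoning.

Reachable graph of P (2 states):
  m0 = rec X. 0\{b} + 0\{a} + a.0\{a} + b.X | --a--▸ m1, --b--▸ m0
  m1 = 0\{a} | stopped
Reachable graph of Q (2 states):
  n0 = rec X. 0\{b} + 0\{a} + a.0\{a} + a.X | --a--▸ n0, --a--▸ n1
  n1 = 0\{a} | stopped
Bisimilarity quotient blocks:
  B0 = {m0}
  B1 = {m1, n1}
  B2 = {n0}
m0 ∈ B0, n0 ∈ B2 → different blocks

NO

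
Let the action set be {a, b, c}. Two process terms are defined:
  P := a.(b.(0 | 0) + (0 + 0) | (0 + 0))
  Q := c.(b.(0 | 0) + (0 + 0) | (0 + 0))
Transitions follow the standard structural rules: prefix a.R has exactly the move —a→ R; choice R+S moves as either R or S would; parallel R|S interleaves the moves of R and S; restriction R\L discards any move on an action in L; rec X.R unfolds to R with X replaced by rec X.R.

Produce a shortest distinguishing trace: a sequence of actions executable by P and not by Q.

a

LTS(P): 3 reachable states
  s0 = a.(b.(0 | 0) + (0 + 0) | (0 + 0)) :: =a=> s1
  s1 = b.(0 | 0) + (0 + 0) | (0 + 0) :: =b=> s2
  s2 = 0 | 0 :: (no moves)
LTS(Q): 3 reachable states
  t0 = c.(b.(0 | 0) + (0 + 0) | (0 + 0)) :: =c=> t1
  t1 = b.(0 | 0) + (0 + 0) | (0 + 0) :: =b=> t2
  t2 = 0 | 0 :: (no moves)
Run σ = ⟨a⟩ on P: start {s0}
  [1] a ⇒ {s1}
  — P admits the full trace.
Run σ = ⟨a⟩ on Q: start {t0}
  [1] a ⇒ ∅ (Q stuck)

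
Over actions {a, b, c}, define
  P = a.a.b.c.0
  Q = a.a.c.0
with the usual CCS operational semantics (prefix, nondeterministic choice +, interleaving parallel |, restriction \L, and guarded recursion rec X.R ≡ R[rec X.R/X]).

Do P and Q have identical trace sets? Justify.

trace-distinct — witness ⟨aab⟩

LTS(P): 5 reachable states
  m0 = a.a.b.c.0 ⊢ —a→ m1
  m1 = a.b.c.0 ⊢ —a→ m2
  m2 = b.c.0 ⊢ —b→ m3
  m3 = c.0 ⊢ —c→ m4
  m4 = 0 ⊢ stopped
LTS(Q): 4 reachable states
  n0 = a.a.c.0 ⊢ —a→ n1
  n1 = a.c.0 ⊢ —a→ n2
  n2 = c.0 ⊢ —c→ n3
  n3 = 0 ⊢ stopped
Executing aab from P (initial set {m0}):
  step 1 (a): {m1}
  step 2 (a): {m2}
  step 3 (b): {m3}
  ✓ P
Executing aab from Q (initial set {n0}):
  step 1 (a): {n1}
  step 2 (a): {n2}
  step 3 (b): no successor for Q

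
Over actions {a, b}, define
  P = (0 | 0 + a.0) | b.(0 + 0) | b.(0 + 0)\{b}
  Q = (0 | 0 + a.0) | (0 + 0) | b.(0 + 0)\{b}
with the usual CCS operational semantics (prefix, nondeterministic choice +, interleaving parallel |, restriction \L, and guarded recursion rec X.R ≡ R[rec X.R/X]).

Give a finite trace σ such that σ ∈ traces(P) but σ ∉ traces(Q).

bb

P's transition system — 8 states:
  u0 = (0 | 0 + a.0) | b.(0 + 0) | b.(0 + 0)\{b} :: --a--▸ u1, --b--▸ u2, --b--▸ u3
  u1 = 0 | b.(0 + 0) | b.(0 + 0)\{b} :: --b--▸ u4, --b--▸ u5
  u2 = (0 | 0 + a.0) | (0 + 0) | b.(0 + 0)\{b} :: --a--▸ u4, --b--▸ u6
  u3 = (0 | 0 + a.0) | b.(0 + 0) | (0 + 0)\{b} :: --a--▸ u5, --b--▸ u6
  u4 = 0 | (0 + 0) | b.(0 + 0)\{b} :: --b--▸ u7
  u5 = 0 | b.(0 + 0) | (0 + 0)\{b} :: --b--▸ u7
  u6 = (0 | 0 + a.0) | (0 + 0) | (0 + 0)\{b} :: --a--▸ u7
  u7 = 0 | (0 + 0) | (0 + 0)\{b} :: deadlocked
Q's transition system — 4 states:
  v0 = (0 | 0 + a.0) | (0 + 0) | b.(0 + 0)\{b} :: --a--▸ v1, --b--▸ v2
  v1 = 0 | (0 + 0) | b.(0 + 0)\{b} :: --b--▸ v3
  v2 = (0 | 0 + a.0) | (0 + 0) | (0 + 0)\{b} :: --a--▸ v3
  v3 = 0 | (0 + 0) | (0 + 0)\{b} :: deadlocked
Trace ⟨bb⟩ through P, begin at {u0}:
  after b @ step 1: {u2, u3}
  after b @ step 2: {u6}
  — P admits the full trace.
Trace ⟨bb⟩ through Q, begin at {v0}:
  after b @ step 1: {v2}
  after b @ step 2: ∅ (Q stuck)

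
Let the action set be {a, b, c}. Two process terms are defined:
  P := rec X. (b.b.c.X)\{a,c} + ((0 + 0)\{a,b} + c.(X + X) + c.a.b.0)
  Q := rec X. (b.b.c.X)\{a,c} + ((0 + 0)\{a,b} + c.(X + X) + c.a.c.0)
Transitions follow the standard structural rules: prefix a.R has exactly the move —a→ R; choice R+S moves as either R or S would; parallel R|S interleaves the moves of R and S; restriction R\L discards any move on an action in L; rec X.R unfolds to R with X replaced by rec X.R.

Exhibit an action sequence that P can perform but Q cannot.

cab

Reachable graph of P (7 states):
  s0 = rec X. (b.b.c.X)\{a,c} + ((0 + 0)\{a,b} + c.(X + X) + c.a.b.0) has moves ··b··> s1, ··c··> s2, ··c··> s3
  s1 = (b.c.(rec X. (b.b.c.X)\{a,c} + ((0 + 0)\{a,b} + c.(X + X) + c.a.b.0)))\{a,c} has moves ··b··> s4
  s2 = (rec X. (b.b.c.X)\{a,c} + ((0 + 0)\{a,b} + c.(X + X) + c.a.b.0)) + (rec X. (b.b.c.X)\{a,c} + ((0 + 0)\{a,b} + c.(X + X) + c.a.b.0)) has moves ··b··> s1, ··c··> s2, ··c··> s3
  s3 = a.b.0 has moves ··a··> s5
  s4 = (c.(rec X. (b.b.c.X)\{a,c} + ((0 + 0)\{a,b} + c.(X + X) + c.a.b.0)))\{a,c} has moves (no moves)
  s5 = b.0 has moves ··b··> s6
  s6 = 0 has moves (no moves)
Reachable graph of Q (7 states):
  t0 = rec X. (b.b.c.X)\{a,c} + ((0 + 0)\{a,b} + c.(X + X) + c.a.c.0) has moves ··b··> t1, ··c··> t2, ··c··> t3
  t1 = (b.c.(rec X. (b.b.c.X)\{a,c} + ((0 + 0)\{a,b} + c.(X + X) + c.a.c.0)))\{a,c} has moves ··b··> t4
  t2 = (rec X. (b.b.c.X)\{a,c} + ((0 + 0)\{a,b} + c.(X + X) + c.a.c.0)) + (rec X. (b.b.c.X)\{a,c} + ((0 + 0)\{a,b} + c.(X + X) + c.a.c.0)) has moves ··b··> t1, ··c··> t2, ··c··> t3
  t3 = a.c.0 has moves ··a··> t5
  t4 = (c.(rec X. (b.b.c.X)\{a,c} + ((0 + 0)\{a,b} + c.(X + X) + c.a.c.0)))\{a,c} has moves (no moves)
  t5 = c.0 has moves ··c··> t6
  t6 = 0 has moves (no moves)
Run σ = ⟨cab⟩ on P: start {s0}
  [1] c ⇒ {s2, s3}
  [2] a ⇒ {s5}
  [3] b ⇒ {s6}
  ✓ P
Run σ = ⟨cab⟩ on Q: start {t0}
  [1] c ⇒ {t2, t3}
  [2] a ⇒ {t5}
  [3] b ⇒ ∅ (Q stuck)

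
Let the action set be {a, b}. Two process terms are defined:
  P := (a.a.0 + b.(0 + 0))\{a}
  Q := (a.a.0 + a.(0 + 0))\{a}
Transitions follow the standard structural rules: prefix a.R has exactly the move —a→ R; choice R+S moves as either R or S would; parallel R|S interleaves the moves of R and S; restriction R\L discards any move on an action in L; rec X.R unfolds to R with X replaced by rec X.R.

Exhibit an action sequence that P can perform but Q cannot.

b

LTS(P): 2 reachable states
  m0 = (a.a.0 + b.(0 + 0))\{a} has moves =b=> m1
  m1 = (0 + 0)\{a} has moves stopped
LTS(Q): 1 reachable states
  n0 = (a.a.0 + a.(0 + 0))\{a} has moves stopped
Executing b from P (initial set {m0}):
  after b @ step 1: {m1}
  — P admits the full trace.
Executing b from Q (initial set {n0}):
  after b @ step 1: no successor for Q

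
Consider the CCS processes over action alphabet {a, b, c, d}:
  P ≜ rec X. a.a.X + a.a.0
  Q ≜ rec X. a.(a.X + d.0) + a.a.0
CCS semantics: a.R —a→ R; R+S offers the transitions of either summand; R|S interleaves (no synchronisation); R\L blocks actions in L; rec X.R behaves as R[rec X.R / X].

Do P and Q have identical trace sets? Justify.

NO — witness ⟨ad⟩

LTS(P): 4 reachable states
  m0 = rec X. a.a.X + a.a.0 :: =a=> m1, =a=> m2
  m1 = a.(rec X. a.a.X + a.a.0) :: =a=> m0
  m2 = a.0 :: =a=> m3
  m3 = 0 :: (no moves)
LTS(Q): 4 reachable states
  n0 = rec X. a.(a.X + d.0) + a.a.0 :: =a=> n1, =a=> n2
  n1 = a.(rec X. a.(a.X + d.0) + a.a.0) + d.0 :: =a=> n0, =d=> n3
  n2 = a.0 :: =a=> n3
  n3 = 0 :: (no moves)
Trace ⟨ad⟩ through Q, begin at {n0}:
  step 1 (a): {n1, n2}
  step 2 (d): {n3}
  — Q admits the full trace.
Trace ⟨ad⟩ through P, begin at {m0}:
  step 1 (a): {m1, m2}
  step 2 (d): no successor for P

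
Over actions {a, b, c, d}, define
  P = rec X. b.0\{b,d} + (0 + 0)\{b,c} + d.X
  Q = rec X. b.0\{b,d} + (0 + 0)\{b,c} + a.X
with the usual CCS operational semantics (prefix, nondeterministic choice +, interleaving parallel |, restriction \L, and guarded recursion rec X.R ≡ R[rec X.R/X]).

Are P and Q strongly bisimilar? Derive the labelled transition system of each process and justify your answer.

NO

Reachable graph of P (2 states):
  p0 = rec X. b.0\{b,d} + (0 + 0)\{b,c} + d.X | --b--▸ p1, --d--▸ p0
  p1 = 0\{b,d} | (no moves)
Reachable graph of Q (2 states):
  q0 = rec X. b.0\{b,d} + (0 + 0)\{b,c} + a.X | --a--▸ q0, --b--▸ q1
  q1 = 0\{b,d} | (no moves)
Bisimilarity quotient blocks:
  B0 = {p0}
  B1 = {p1, q1}
  B2 = {q0}
p0 ∈ B0, q0 ∈ B2 → different blocks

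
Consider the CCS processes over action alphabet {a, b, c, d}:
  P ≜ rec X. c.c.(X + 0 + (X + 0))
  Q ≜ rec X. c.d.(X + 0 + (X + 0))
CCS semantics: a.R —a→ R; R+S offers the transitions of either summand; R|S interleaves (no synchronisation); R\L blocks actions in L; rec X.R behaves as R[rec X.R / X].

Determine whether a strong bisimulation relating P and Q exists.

NO

P's transition system — 3 states:
  u0 = rec X. c.c.(X + 0 + (X + 0)) has moves —c→ u1
  u1 = c.((rec X. c.c.(X + 0 + (X + 0))) + 0 + ((rec X. c.c.(X + 0 + (X + 0))) + 0)) has moves —c→ u2
  u2 = (rec X. c.c.(X + 0 + (X + 0))) + 0 + ((rec X. c.c.(X + 0 + (X + 0))) + 0) has moves —c→ u1
Q's transition system — 3 states:
  v0 = rec X. c.d.(X + 0 + (X + 0)) has moves —c→ v1
  v1 = d.((rec X. c.d.(X + 0 + (X + 0))) + 0 + ((rec X. c.d.(X + 0 + (X + 0))) + 0)) has moves —d→ v2
  v2 = (rec X. c.d.(X + 0 + (X + 0))) + 0 + ((rec X. c.d.(X + 0 + (X + 0))) + 0) has moves —c→ v1
Bisimilarity quotient blocks:
  B0 = {u0, u1, u2}
  B1 = {v0, v2}
  B2 = {v1}
u0 ∈ B0, v0 ∈ B1 → different blocks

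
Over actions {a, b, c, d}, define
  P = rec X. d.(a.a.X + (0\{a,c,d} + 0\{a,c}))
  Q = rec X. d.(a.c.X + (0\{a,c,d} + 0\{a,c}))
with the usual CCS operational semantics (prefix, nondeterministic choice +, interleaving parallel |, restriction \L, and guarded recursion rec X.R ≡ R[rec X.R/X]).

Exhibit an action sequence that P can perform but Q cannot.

Reachable graph of P (3 states):
  u0 = rec X. d.(a.a.X + (0\{a,c,d} + 0\{a,c})) ⊢ --d--▸ u1
  u1 = a.a.(rec X. d.(a.a.X + (0\{a,c,d} + 0\{a,c}))) + (0\{a,c,d} + 0\{a,c}) ⊢ --a--▸ u2
  u2 = a.(rec X. d.(a.a.X + (0\{a,c,d} + 0\{a,c}))) ⊢ --a--▸ u0
Reachable graph of Q (3 states):
  v0 = rec X. d.(a.c.X + (0\{a,c,d} + 0\{a,c})) ⊢ --d--▸ v1
  v1 = a.c.(rec X. d.(a.c.X + (0\{a,c,d} + 0\{a,c}))) + (0\{a,c,d} + 0\{a,c}) ⊢ --a--▸ v2
  v2 = c.(rec X. d.(a.c.X + (0\{a,c,d} + 0\{a,c}))) ⊢ --c--▸ v0
Executing daa from P (initial set {u0}):
  step 1 (d): {u1}
  step 2 (a): {u2}
  step 3 (a): {u0}
  ✓ P
Executing daa from Q (initial set {v0}):
  step 1 (d): {v1}
  step 2 (a): {v2}
  step 3 (a): ∅  — Q cannot continue

daa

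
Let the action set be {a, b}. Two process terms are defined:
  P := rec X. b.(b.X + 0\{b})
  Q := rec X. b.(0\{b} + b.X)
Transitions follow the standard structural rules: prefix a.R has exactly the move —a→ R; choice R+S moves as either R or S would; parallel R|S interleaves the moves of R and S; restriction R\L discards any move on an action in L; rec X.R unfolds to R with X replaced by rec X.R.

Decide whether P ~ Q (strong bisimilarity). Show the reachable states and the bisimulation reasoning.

YES

Reachable graph of P (2 states):
  u0 = rec X. b.(b.X + 0\{b}) | —b→ u1
  u1 = b.(rec X. b.(b.X + 0\{b})) + 0\{b} | —b→ u0
Reachable graph of Q (2 states):
  v0 = rec X. b.(0\{b} + b.X) | —b→ v1
  v1 = 0\{b} + b.(rec X. b.(0\{b} + b.X)) | —b→ v0
Bisimilarity quotient blocks:
  B0 = {u0, u1, v0, v1}
u0 ∈ B0, v0 ∈ B0 → same block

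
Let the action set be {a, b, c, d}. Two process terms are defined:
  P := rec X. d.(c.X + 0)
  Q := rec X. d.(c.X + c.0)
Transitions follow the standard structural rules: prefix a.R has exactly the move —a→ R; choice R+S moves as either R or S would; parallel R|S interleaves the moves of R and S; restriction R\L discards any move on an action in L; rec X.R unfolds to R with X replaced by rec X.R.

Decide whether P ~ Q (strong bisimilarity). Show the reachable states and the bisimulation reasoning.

LTS(P): 2 reachable states
  s0 = rec X. d.(c.X + 0) :: =d=> s1
  s1 = c.(rec X. d.(c.X + 0)) + 0 :: =c=> s0
LTS(Q): 3 reachable states
  t0 = rec X. d.(c.X + c.0) :: =d=> t1
  t1 = c.(rec X. d.(c.X + c.0)) + c.0 :: =c=> t0, =c=> t2
  t2 = 0 :: ∅
Partition-refinement fixed point:
  B0 = {s0}
  B1 = {s1}
  B2 = {t0}
  B3 = {t1}
  B4 = {t2}
s0 ∈ B0, t0 ∈ B2 → different blocks

not bisimilar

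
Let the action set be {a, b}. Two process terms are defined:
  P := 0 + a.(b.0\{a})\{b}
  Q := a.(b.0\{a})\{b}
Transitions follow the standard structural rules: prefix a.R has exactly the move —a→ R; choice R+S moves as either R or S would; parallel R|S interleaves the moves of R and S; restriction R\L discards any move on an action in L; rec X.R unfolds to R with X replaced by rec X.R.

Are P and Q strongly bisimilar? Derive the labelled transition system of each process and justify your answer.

Reachable graph of P (2 states):
  s0 = 0 + a.(b.0\{a})\{b} ⊢ =a=> s1
  s1 = (b.0\{a})\{b} ⊢ deadlocked
Reachable graph of Q (2 states):
  t0 = a.(b.0\{a})\{b} ⊢ =a=> t1
  t1 = (b.0\{a})\{b} ⊢ deadlocked
Partition-refinement fixed point:
  B0 = {s0, t0}
  B1 = {s1, t1}
s0 ∈ B0, t0 ∈ B0 → same block

bisimilar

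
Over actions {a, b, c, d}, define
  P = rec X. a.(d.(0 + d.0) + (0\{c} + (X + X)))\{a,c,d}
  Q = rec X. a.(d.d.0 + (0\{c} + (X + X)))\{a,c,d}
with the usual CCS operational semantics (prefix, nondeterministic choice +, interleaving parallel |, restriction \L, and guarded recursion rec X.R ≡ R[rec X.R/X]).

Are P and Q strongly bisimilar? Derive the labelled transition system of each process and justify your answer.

bisimilar

LTS(P): 2 reachable states
  s0 = rec X. a.(d.(0 + d.0) + (0\{c} + (X + X)))\{a,c,d} → --a--▸ s1
  s1 = (d.(0 + d.0) + (0\{c} + ((rec X. a.(d.(0 + d.0) + (0\{c} + (X + X)))\{a,c,d}) + (rec X. a.(d.(0 + d.0) + (0\{c} + (X + X)))\{a,c,d}))))\{a,c,d} → stopped
LTS(Q): 2 reachable states
  t0 = rec X. a.(d.d.0 + (0\{c} + (X + X)))\{a,c,d} → --a--▸ t1
  t1 = (d.d.0 + (0\{c} + ((rec X. a.(d.d.0 + (0\{c} + (X + X)))\{a,c,d}) + (rec X. a.(d.d.0 + (0\{c} + (X + X)))\{a,c,d}))))\{a,c,d} → stopped
Bisimilarity quotient blocks:
  B0 = {s0, t0}
  B1 = {s1, t1}
s0 ∈ B0, t0 ∈ B0 → same block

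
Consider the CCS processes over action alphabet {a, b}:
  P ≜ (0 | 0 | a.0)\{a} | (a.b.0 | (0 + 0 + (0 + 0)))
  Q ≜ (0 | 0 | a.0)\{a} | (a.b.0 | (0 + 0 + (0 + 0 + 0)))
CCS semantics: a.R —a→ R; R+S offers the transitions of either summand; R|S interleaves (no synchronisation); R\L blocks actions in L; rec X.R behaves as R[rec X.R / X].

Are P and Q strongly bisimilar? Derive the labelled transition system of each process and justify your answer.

Reachable graph of P (3 states):
  p0 = (0 | 0 | a.0)\{a} | (a.b.0 | (0 + 0 + (0 + 0))) → --a--▸ p1
  p1 = (0 | 0 | a.0)\{a} | (b.0 | (0 + 0 + (0 + 0))) → --b--▸ p2
  p2 = (0 | 0 | a.0)\{a} | (0 | (0 + 0 + (0 + 0))) → deadlocked
Reachable graph of Q (3 states):
  q0 = (0 | 0 | a.0)\{a} | (a.b.0 | (0 + 0 + (0 + 0 + 0))) → --a--▸ q1
  q1 = (0 | 0 | a.0)\{a} | (b.0 | (0 + 0 + (0 + 0 + 0))) → --b--▸ q2
  q2 = (0 | 0 | a.0)\{a} | (0 | (0 + 0 + (0 + 0 + 0))) → deadlocked
Bisimilarity quotient blocks:
  B0 = {p0, q0}
  B1 = {p1, q1}
  B2 = {p2, q2}
p0 ∈ B0, q0 ∈ B0 → same block

bisimilar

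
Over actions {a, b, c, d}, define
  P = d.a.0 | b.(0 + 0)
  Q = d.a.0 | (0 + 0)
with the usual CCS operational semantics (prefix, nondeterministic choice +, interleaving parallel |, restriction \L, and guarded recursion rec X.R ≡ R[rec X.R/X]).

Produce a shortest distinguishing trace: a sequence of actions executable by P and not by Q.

Reachable graph of P (6 states):
  u0 = d.a.0 | b.(0 + 0) ⊢ —b→ u1, —d→ u2
  u1 = d.a.0 | (0 + 0) ⊢ —d→ u3
  u2 = a.0 | b.(0 + 0) ⊢ —a→ u4, —b→ u3
  u3 = a.0 | (0 + 0) ⊢ —a→ u5
  u4 = 0 | b.(0 + 0) ⊢ —b→ u5
  u5 = 0 | (0 + 0) ⊢ ∅
Reachable graph of Q (3 states):
  v0 = d.a.0 | (0 + 0) ⊢ —d→ v1
  v1 = a.0 | (0 + 0) ⊢ —a→ v2
  v2 = 0 | (0 + 0) ⊢ ∅
Executing b from P (initial set {u0}):
  [1] b ⇒ {u1}
  — P admits the full trace.
Executing b from Q (initial set {v0}):
  [1] b ⇒ no successor for Q

b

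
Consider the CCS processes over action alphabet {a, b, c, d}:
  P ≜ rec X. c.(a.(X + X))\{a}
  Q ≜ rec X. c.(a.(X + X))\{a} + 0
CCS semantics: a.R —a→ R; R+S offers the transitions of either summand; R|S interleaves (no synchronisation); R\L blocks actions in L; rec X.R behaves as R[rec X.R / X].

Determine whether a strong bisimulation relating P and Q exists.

P ~ Q

Reachable graph of P (2 states):
  u0 = rec X. c.(a.(X + X))\{a} has moves =c=> u1
  u1 = (a.((rec X. c.(a.(X + X))\{a}) + (rec X. c.(a.(X + X))\{a})))\{a} has moves (no moves)
Reachable graph of Q (2 states):
  v0 = rec X. c.(a.(X + X))\{a} + 0 has moves =c=> v1
  v1 = (a.((rec X. c.(a.(X + X))\{a} + 0) + (rec X. c.(a.(X + X))\{a} + 0)))\{a} has moves (no moves)
Bisimilarity quotient blocks:
  B0 = {u0, v0}
  B1 = {u1, v1}
u0 ∈ B0, v0 ∈ B0 → same block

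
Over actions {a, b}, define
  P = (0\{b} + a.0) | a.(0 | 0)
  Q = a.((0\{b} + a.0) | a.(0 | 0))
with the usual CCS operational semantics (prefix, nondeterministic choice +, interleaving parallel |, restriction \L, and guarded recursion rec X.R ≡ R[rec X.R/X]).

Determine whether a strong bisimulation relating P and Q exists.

LTS(P): 4 reachable states
  m0 = (0\{b} + a.0) | a.(0 | 0) :: —a→ m1, —a→ m2
  m1 = (0\{b} + a.0) | (0 | 0) :: —a→ m3
  m2 = 0 | a.(0 | 0) :: —a→ m3
  m3 = 0 | (0 | 0) :: (no moves)
LTS(Q): 5 reachable states
  n0 = a.((0\{b} + a.0) | a.(0 | 0)) :: —a→ n1
  n1 = (0\{b} + a.0) | a.(0 | 0) :: —a→ n2, —a→ n3
  n2 = (0\{b} + a.0) | (0 | 0) :: —a→ n4
  n3 = 0 | a.(0 | 0) :: —a→ n4
  n4 = 0 | (0 | 0) :: (no moves)
Bisimilarity quotient blocks:
  B0 = {m0, n1}
  B1 = {m1, m2, n2, n3}
  B2 = {m3, n4}
  B3 = {n0}
m0 ∈ B0, n0 ∈ B3 → different blocks

not bisimilar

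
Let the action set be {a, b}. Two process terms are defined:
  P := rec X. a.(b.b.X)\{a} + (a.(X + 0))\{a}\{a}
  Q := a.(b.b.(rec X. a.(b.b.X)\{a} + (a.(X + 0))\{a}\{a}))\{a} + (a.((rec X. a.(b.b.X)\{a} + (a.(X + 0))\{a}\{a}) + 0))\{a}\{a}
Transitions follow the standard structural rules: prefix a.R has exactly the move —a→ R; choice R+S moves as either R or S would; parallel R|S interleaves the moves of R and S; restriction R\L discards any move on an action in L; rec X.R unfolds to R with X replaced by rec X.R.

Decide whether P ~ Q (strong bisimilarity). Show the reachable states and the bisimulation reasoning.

LTS(P): 4 reachable states
  s0 = rec X. a.(b.b.X)\{a} + (a.(X + 0))\{a}\{a} ⊢ -a-> s1
  s1 = (b.b.(rec X. a.(b.b.X)\{a} + (a.(X + 0))\{a}\{a}))\{a} ⊢ -b-> s2
  s2 = (b.(rec X. a.(b.b.X)\{a} + (a.(X + 0))\{a}\{a}))\{a} ⊢ -b-> s3
  s3 = (rec X. a.(b.b.X)\{a} + (a.(X + 0))\{a}\{a})\{a} ⊢ (no moves)
LTS(Q): 4 reachable states
  t0 = a.(b.b.(rec X. a.(b.b.X)\{a} + (a.(X + 0))\{a}\{a}))\{a} + (a.((rec X. a.(b.b.X)\{a} + (a.(X + 0))\{a}\{a}) + 0))\{a}\{a} ⊢ -a-> t1
  t1 = (b.b.(rec X. a.(b.b.X)\{a} + (a.(X + 0))\{a}\{a}))\{a} ⊢ -b-> t2
  t2 = (b.(rec X. a.(b.b.X)\{a} + (a.(X + 0))\{a}\{a}))\{a} ⊢ -b-> t3
  t3 = (rec X. a.(b.b.X)\{a} + (a.(X + 0))\{a}\{a})\{a} ⊢ (no moves)
Partition-refinement fixed point:
  B0 = {s0, t0}
  B1 = {s1, t1}
  B2 = {s2, t2}
  B3 = {s3, t3}
s0 ∈ B0, t0 ∈ B0 → same block

P ~ Q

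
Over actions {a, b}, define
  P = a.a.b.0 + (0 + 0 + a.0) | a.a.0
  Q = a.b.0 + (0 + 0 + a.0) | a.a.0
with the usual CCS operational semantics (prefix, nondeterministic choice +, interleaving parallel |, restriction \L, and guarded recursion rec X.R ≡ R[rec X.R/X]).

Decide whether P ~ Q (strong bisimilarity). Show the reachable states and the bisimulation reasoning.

Reachable graph of P (9 states):
  u0 = a.a.b.0 + (0 + 0 + a.0) | a.a.0 has moves ··a··> u1, ··a··> u2, ··a··> u3
  u1 = (0 + 0 + a.0) | a.0 has moves ··a··> u4, ··a··> u5
  u2 = 0 | a.a.0 has moves ··a··> u5
  u3 = a.b.0 has moves ··a··> u6
  u4 = (0 + 0 + a.0) | 0 has moves ··a··> u7
  u5 = 0 | a.0 has moves ··a··> u7
  u6 = b.0 has moves ··b··> u8
  u7 = 0 | 0 has moves (no moves)
  u8 = 0 has moves (no moves)
Reachable graph of Q (8 states):
  v0 = a.b.0 + (0 + 0 + a.0) | a.a.0 has moves ··a··> v1, ··a··> v2, ··a··> v3
  v1 = (0 + 0 + a.0) | a.0 has moves ··a··> v4, ··a··> v5
  v2 = 0 | a.a.0 has moves ··a··> v5
  v3 = b.0 has moves ··b··> v6
  v4 = (0 + 0 + a.0) | 0 has moves ··a··> v7
  v5 = 0 | a.0 has moves ··a··> v7
  v6 = 0 has moves (no moves)
  v7 = 0 | 0 has moves (no moves)
Bisimilarity quotient blocks:
  B0 = {u0}
  B1 = {u3}
  B2 = {u6, v3}
  B3 = {u7, u8, v6, v7}
  B4 = {u1, u2, v1, v2}
  B5 = {u4, u5, v4, v5}
  B6 = {v0}
u0 ∈ B0, v0 ∈ B6 → different blocks

P ≁ Q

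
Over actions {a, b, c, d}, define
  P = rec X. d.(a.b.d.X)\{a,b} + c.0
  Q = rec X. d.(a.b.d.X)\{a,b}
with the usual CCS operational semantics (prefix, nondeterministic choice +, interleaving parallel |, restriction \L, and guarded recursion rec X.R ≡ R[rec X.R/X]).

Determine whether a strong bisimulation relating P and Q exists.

LTS(P): 3 reachable states
  s0 = rec X. d.(a.b.d.X)\{a,b} + c.0 has moves —c→ s1, —d→ s2
  s1 = 0 has moves ∅
  s2 = (a.b.d.(rec X. d.(a.b.d.X)\{a,b} + c.0))\{a,b} has moves ∅
LTS(Q): 2 reachable states
  t0 = rec X. d.(a.b.d.X)\{a,b} has moves —d→ t1
  t1 = (a.b.d.(rec X. d.(a.b.d.X)\{a,b}))\{a,b} has moves ∅
Bisimilarity quotient blocks:
  B0 = {s0}
  B1 = {s1, s2, t1}
  B2 = {t0}
s0 ∈ B0, t0 ∈ B2 → different blocks

NO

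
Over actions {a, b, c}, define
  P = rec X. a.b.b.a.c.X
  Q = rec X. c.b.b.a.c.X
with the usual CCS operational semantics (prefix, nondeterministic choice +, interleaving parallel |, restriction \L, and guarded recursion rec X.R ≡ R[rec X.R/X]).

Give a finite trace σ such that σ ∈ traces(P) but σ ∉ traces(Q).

LTS(P): 5 reachable states
  m0 = rec X. a.b.b.a.c.X | -a-> m1
  m1 = b.b.a.c.(rec X. a.b.b.a.c.X) | -b-> m2
  m2 = b.a.c.(rec X. a.b.b.a.c.X) | -b-> m3
  m3 = a.c.(rec X. a.b.b.a.c.X) | -a-> m4
  m4 = c.(rec X. a.b.b.a.c.X) | -c-> m0
LTS(Q): 5 reachable states
  n0 = rec X. c.b.b.a.c.X | -c-> n1
  n1 = b.b.a.c.(rec X. c.b.b.a.c.X) | -b-> n2
  n2 = b.a.c.(rec X. c.b.b.a.c.X) | -b-> n3
  n3 = a.c.(rec X. c.b.b.a.c.X) | -a-> n4
  n4 = c.(rec X. c.b.b.a.c.X) | -c-> n0
Run σ = ⟨a⟩ on P: start {m0}
  [1] a ⇒ {m1}
  ✓ P
Run σ = ⟨a⟩ on Q: start {n0}
  [1] a ⇒ ∅  — Q cannot continue

a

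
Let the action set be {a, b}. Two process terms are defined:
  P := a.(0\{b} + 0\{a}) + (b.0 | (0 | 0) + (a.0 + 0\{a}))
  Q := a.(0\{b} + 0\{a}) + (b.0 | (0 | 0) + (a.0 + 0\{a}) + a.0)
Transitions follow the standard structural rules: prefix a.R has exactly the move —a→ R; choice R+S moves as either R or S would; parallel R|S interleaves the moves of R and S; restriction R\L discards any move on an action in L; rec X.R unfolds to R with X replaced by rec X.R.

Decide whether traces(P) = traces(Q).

P's transition system — 4 states:
  p0 = a.(0\{b} + 0\{a}) + (b.0 | (0 | 0) + (a.0 + 0\{a})) :: —a→ p1, —a→ p2, —b→ p3
  p1 = 0 :: (no moves)
  p2 = 0\{b} + 0\{a} :: (no moves)
  p3 = 0 | (0 | 0) :: (no moves)
Q's transition system — 4 states:
  q0 = a.(0\{b} + 0\{a}) + (b.0 | (0 | 0) + (a.0 + 0\{a}) + a.0) :: —a→ q1, —a→ q2, —b→ q3
  q1 = 0 :: (no moves)
  q2 = 0\{b} + 0\{a} :: (no moves)
  q3 = 0 | (0 | 0) :: (no moves)
Partition-refinement fixed point:
  B0 = {p0, q0}
  B1 = {p1, p2, p3, q1, q2, q3}
p0 ∈ B0, q0 ∈ B0 → same block
Bisimilar ⇒ trace-equivalent.

trace-equivalent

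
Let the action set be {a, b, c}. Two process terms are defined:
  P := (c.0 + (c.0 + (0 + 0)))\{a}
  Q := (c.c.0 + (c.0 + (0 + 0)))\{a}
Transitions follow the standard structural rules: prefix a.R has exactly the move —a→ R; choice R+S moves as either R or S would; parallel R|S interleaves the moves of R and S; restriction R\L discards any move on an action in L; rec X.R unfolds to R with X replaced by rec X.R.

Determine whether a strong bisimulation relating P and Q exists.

NO

LTS(P): 2 reachable states
  u0 = (c.0 + (c.0 + (0 + 0)))\{a} :: =c=> u1
  u1 = 0\{a} :: (no moves)
LTS(Q): 3 reachable states
  v0 = (c.c.0 + (c.0 + (0 + 0)))\{a} :: =c=> v1, =c=> v2
  v1 = (c.0)\{a} :: =c=> v2
  v2 = 0\{a} :: (no moves)
Bisimilarity quotient blocks:
  B0 = {u0, v1}
  B1 = {u1, v2}
  B2 = {v0}
u0 ∈ B0, v0 ∈ B2 → different blocks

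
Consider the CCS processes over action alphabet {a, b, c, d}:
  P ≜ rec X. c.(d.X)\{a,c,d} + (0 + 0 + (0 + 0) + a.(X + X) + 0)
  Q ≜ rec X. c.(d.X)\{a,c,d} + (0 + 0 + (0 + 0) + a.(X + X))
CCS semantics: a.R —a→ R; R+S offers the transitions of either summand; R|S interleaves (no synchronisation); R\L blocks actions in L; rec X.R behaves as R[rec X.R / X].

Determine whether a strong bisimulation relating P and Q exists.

YES

P's transition system — 3 states:
  p0 = rec X. c.(d.X)\{a,c,d} + (0 + 0 + (0 + 0) + a.(X + X) + 0) ⊢ —a→ p1, —c→ p2
  p1 = (rec X. c.(d.X)\{a,c,d} + (0 + 0 + (0 + 0) + a.(X + X) + 0)) + (rec X. c.(d.X)\{a,c,d} + (0 + 0 + (0 + 0) + a.(X + X) + 0)) ⊢ —a→ p1, —c→ p2
  p2 = (d.(rec X. c.(d.X)\{a,c,d} + (0 + 0 + (0 + 0) + a.(X + X) + 0)))\{a,c,d} ⊢ deadlocked
Q's transition system — 3 states:
  q0 = rec X. c.(d.X)\{a,c,d} + (0 + 0 + (0 + 0) + a.(X + X)) ⊢ —a→ q1, —c→ q2
  q1 = (rec X. c.(d.X)\{a,c,d} + (0 + 0 + (0 + 0) + a.(X + X))) + (rec X. c.(d.X)\{a,c,d} + (0 + 0 + (0 + 0) + a.(X + X))) ⊢ —a→ q1, —c→ q2
  q2 = (d.(rec X. c.(d.X)\{a,c,d} + (0 + 0 + (0 + 0) + a.(X + X))))\{a,c,d} ⊢ deadlocked
Coarsest stable partition (strong bisimilarity classes):
  B0 = {p0, p1, q0, q1}
  B1 = {p2, q2}
p0 ∈ B0, q0 ∈ B0 → same block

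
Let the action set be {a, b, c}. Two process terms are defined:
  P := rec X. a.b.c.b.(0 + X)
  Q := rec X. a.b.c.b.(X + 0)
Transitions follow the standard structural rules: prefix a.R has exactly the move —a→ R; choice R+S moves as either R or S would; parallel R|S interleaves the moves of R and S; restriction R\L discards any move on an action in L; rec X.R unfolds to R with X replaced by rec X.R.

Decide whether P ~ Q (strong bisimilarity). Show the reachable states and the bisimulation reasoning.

Reachable graph of P (5 states):
  p0 = rec X. a.b.c.b.(0 + X) | --a--▸ p1
  p1 = b.c.b.(0 + (rec X. a.b.c.b.(0 + X))) | --b--▸ p2
  p2 = c.b.(0 + (rec X. a.b.c.b.(0 + X))) | --c--▸ p3
  p3 = b.(0 + (rec X. a.b.c.b.(0 + X))) | --b--▸ p4
  p4 = 0 + (rec X. a.b.c.b.(0 + X)) | --a--▸ p1
Reachable graph of Q (5 states):
  q0 = rec X. a.b.c.b.(X + 0) | --a--▸ q1
  q1 = b.c.b.((rec X. a.b.c.b.(X + 0)) + 0) | --b--▸ q2
  q2 = c.b.((rec X. a.b.c.b.(X + 0)) + 0) | --c--▸ q3
  q3 = b.((rec X. a.b.c.b.(X + 0)) + 0) | --b--▸ q4
  q4 = (rec X. a.b.c.b.(X + 0)) + 0 | --a--▸ q1
Bisimilarity quotient blocks:
  B0 = {p0, p4, q0, q4}
  B1 = {p1, q1}
  B2 = {p2, q2}
  B3 = {p3, q3}
p0 ∈ B0, q0 ∈ B0 → same block

bisimilar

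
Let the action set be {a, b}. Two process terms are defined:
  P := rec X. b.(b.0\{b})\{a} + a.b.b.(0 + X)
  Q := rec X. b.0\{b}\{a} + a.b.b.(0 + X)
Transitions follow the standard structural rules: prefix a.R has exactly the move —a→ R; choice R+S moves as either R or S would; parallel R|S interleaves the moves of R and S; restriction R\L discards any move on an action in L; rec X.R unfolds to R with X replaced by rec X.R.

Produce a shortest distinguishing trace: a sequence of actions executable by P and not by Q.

bb

LTS(P): 6 reachable states
  p0 = rec X. b.(b.0\{b})\{a} + a.b.b.(0 + X) :: -a-> p1, -b-> p2
  p1 = b.b.(0 + (rec X. b.(b.0\{b})\{a} + a.b.b.(0 + X))) :: -b-> p3
  p2 = (b.0\{b})\{a} :: -b-> p4
  p3 = b.(0 + (rec X. b.(b.0\{b})\{a} + a.b.b.(0 + X))) :: -b-> p5
  p4 = 0\{b}\{a} :: stopped
  p5 = 0 + (rec X. b.(b.0\{b})\{a} + a.b.b.(0 + X)) :: -a-> p1, -b-> p2
LTS(Q): 5 reachable states
  q0 = rec X. b.0\{b}\{a} + a.b.b.(0 + X) :: -a-> q1, -b-> q2
  q1 = b.b.(0 + (rec X. b.0\{b}\{a} + a.b.b.(0 + X))) :: -b-> q3
  q2 = 0\{b}\{a} :: stopped
  q3 = b.(0 + (rec X. b.0\{b}\{a} + a.b.b.(0 + X))) :: -b-> q4
  q4 = 0 + (rec X. b.0\{b}\{a} + a.b.b.(0 + X)) :: -a-> q1, -b-> q2
Run σ = ⟨bb⟩ on P: start {p0}
  [1] b ⇒ {p2}
  [2] b ⇒ {p4}
  — P admits the full trace.
Run σ = ⟨bb⟩ on Q: start {q0}
  [1] b ⇒ {q2}
  [2] b ⇒ ∅  — Q cannot continue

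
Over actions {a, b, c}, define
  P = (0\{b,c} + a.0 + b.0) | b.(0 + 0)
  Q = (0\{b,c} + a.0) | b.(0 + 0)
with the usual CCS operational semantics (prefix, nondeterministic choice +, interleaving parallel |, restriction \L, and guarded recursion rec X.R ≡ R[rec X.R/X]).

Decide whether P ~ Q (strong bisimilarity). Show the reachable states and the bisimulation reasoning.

LTS(P): 4 reachable states
  s0 = (0\{b,c} + a.0 + b.0) | b.(0 + 0) → ··a··> s1, ··b··> s1, ··b··> s2
  s1 = 0 | b.(0 + 0) → ··b··> s3
  s2 = (0\{b,c} + a.0 + b.0) | (0 + 0) → ··a··> s3, ··b··> s3
  s3 = 0 | (0 + 0) → stopped
LTS(Q): 4 reachable states
  t0 = (0\{b,c} + a.0) | b.(0 + 0) → ··a··> t1, ··b··> t2
  t1 = 0 | b.(0 + 0) → ··b··> t3
  t2 = (0\{b,c} + a.0) | (0 + 0) → ··a··> t3
  t3 = 0 | (0 + 0) → stopped
Bisimilarity quotient blocks:
  B0 = {s0}
  B1 = {s2}
  B2 = {s3, t3}
  B3 = {s1, t1}
  B4 = {t0}
  B5 = {t2}
s0 ∈ B0, t0 ∈ B4 → different blocks

NO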